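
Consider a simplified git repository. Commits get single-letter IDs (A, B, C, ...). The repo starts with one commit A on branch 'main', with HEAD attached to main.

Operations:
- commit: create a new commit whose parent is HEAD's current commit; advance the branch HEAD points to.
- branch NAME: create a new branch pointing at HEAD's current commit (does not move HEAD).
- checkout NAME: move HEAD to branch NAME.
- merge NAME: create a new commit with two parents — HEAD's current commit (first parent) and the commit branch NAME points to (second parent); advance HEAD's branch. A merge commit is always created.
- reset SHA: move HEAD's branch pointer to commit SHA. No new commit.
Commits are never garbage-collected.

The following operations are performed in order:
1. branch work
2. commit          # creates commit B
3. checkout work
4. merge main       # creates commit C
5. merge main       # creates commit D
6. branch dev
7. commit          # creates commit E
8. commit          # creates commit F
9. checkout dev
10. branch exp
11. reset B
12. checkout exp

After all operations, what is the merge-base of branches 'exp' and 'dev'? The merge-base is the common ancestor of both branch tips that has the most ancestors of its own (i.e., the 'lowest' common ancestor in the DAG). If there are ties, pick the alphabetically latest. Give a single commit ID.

After op 1 (branch): HEAD=main@A [main=A work=A]
After op 2 (commit): HEAD=main@B [main=B work=A]
After op 3 (checkout): HEAD=work@A [main=B work=A]
After op 4 (merge): HEAD=work@C [main=B work=C]
After op 5 (merge): HEAD=work@D [main=B work=D]
After op 6 (branch): HEAD=work@D [dev=D main=B work=D]
After op 7 (commit): HEAD=work@E [dev=D main=B work=E]
After op 8 (commit): HEAD=work@F [dev=D main=B work=F]
After op 9 (checkout): HEAD=dev@D [dev=D main=B work=F]
After op 10 (branch): HEAD=dev@D [dev=D exp=D main=B work=F]
After op 11 (reset): HEAD=dev@B [dev=B exp=D main=B work=F]
After op 12 (checkout): HEAD=exp@D [dev=B exp=D main=B work=F]
ancestors(exp=D): ['A', 'B', 'C', 'D']
ancestors(dev=B): ['A', 'B']
common: ['A', 'B']

Answer: B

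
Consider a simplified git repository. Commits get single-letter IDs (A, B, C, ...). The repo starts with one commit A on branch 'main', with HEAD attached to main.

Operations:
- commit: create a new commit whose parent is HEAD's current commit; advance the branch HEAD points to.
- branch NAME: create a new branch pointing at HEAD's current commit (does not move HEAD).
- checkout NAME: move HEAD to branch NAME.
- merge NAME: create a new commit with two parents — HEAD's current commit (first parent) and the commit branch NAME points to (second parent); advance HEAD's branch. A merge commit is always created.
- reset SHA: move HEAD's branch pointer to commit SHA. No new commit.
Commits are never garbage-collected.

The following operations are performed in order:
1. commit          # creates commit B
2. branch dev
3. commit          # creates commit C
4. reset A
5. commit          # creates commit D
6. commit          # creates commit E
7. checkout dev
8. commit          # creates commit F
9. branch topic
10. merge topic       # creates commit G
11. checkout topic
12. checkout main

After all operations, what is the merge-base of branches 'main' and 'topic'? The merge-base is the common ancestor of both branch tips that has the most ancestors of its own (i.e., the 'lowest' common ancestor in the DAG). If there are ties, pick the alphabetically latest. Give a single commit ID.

After op 1 (commit): HEAD=main@B [main=B]
After op 2 (branch): HEAD=main@B [dev=B main=B]
After op 3 (commit): HEAD=main@C [dev=B main=C]
After op 4 (reset): HEAD=main@A [dev=B main=A]
After op 5 (commit): HEAD=main@D [dev=B main=D]
After op 6 (commit): HEAD=main@E [dev=B main=E]
After op 7 (checkout): HEAD=dev@B [dev=B main=E]
After op 8 (commit): HEAD=dev@F [dev=F main=E]
After op 9 (branch): HEAD=dev@F [dev=F main=E topic=F]
After op 10 (merge): HEAD=dev@G [dev=G main=E topic=F]
After op 11 (checkout): HEAD=topic@F [dev=G main=E topic=F]
After op 12 (checkout): HEAD=main@E [dev=G main=E topic=F]
ancestors(main=E): ['A', 'D', 'E']
ancestors(topic=F): ['A', 'B', 'F']
common: ['A']

Answer: A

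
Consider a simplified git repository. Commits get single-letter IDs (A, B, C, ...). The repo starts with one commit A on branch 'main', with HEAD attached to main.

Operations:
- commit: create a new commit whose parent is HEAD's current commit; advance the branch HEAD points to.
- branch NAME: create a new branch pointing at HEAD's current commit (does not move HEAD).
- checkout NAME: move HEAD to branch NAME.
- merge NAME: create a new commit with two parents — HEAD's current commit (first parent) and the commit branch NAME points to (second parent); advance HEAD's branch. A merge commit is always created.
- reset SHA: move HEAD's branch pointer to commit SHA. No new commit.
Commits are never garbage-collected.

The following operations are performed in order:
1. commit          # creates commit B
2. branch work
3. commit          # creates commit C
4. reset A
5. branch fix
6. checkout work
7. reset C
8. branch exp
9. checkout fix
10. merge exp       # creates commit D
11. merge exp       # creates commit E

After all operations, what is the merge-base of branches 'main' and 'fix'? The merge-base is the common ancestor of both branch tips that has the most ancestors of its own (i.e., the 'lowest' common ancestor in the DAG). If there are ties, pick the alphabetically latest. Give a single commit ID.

After op 1 (commit): HEAD=main@B [main=B]
After op 2 (branch): HEAD=main@B [main=B work=B]
After op 3 (commit): HEAD=main@C [main=C work=B]
After op 4 (reset): HEAD=main@A [main=A work=B]
After op 5 (branch): HEAD=main@A [fix=A main=A work=B]
After op 6 (checkout): HEAD=work@B [fix=A main=A work=B]
After op 7 (reset): HEAD=work@C [fix=A main=A work=C]
After op 8 (branch): HEAD=work@C [exp=C fix=A main=A work=C]
After op 9 (checkout): HEAD=fix@A [exp=C fix=A main=A work=C]
After op 10 (merge): HEAD=fix@D [exp=C fix=D main=A work=C]
After op 11 (merge): HEAD=fix@E [exp=C fix=E main=A work=C]
ancestors(main=A): ['A']
ancestors(fix=E): ['A', 'B', 'C', 'D', 'E']
common: ['A']

Answer: A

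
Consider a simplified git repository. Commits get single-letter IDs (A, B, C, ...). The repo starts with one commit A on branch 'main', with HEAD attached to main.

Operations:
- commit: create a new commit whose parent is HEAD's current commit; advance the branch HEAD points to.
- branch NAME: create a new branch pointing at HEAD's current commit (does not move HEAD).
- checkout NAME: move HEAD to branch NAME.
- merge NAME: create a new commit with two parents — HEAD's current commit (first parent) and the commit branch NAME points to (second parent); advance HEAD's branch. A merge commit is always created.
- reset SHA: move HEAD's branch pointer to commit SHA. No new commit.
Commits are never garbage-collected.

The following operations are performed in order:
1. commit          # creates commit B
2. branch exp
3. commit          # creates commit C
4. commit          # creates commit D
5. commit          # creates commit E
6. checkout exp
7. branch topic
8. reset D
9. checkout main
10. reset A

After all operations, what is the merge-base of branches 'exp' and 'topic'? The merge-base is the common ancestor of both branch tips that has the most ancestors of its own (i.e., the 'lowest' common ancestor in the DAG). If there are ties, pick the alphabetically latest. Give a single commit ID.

After op 1 (commit): HEAD=main@B [main=B]
After op 2 (branch): HEAD=main@B [exp=B main=B]
After op 3 (commit): HEAD=main@C [exp=B main=C]
After op 4 (commit): HEAD=main@D [exp=B main=D]
After op 5 (commit): HEAD=main@E [exp=B main=E]
After op 6 (checkout): HEAD=exp@B [exp=B main=E]
After op 7 (branch): HEAD=exp@B [exp=B main=E topic=B]
After op 8 (reset): HEAD=exp@D [exp=D main=E topic=B]
After op 9 (checkout): HEAD=main@E [exp=D main=E topic=B]
After op 10 (reset): HEAD=main@A [exp=D main=A topic=B]
ancestors(exp=D): ['A', 'B', 'C', 'D']
ancestors(topic=B): ['A', 'B']
common: ['A', 'B']

Answer: B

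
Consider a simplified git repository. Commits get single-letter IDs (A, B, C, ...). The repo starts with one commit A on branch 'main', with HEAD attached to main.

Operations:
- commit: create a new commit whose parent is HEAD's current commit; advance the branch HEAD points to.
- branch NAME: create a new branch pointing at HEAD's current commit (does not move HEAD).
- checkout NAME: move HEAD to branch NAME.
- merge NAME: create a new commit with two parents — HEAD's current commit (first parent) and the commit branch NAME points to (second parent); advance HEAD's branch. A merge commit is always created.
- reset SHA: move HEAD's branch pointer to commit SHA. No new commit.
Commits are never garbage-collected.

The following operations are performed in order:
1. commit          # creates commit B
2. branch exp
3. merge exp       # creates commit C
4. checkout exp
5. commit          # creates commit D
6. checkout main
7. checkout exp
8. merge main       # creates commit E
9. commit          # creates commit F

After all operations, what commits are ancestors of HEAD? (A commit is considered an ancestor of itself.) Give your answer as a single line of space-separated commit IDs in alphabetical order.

After op 1 (commit): HEAD=main@B [main=B]
After op 2 (branch): HEAD=main@B [exp=B main=B]
After op 3 (merge): HEAD=main@C [exp=B main=C]
After op 4 (checkout): HEAD=exp@B [exp=B main=C]
After op 5 (commit): HEAD=exp@D [exp=D main=C]
After op 6 (checkout): HEAD=main@C [exp=D main=C]
After op 7 (checkout): HEAD=exp@D [exp=D main=C]
After op 8 (merge): HEAD=exp@E [exp=E main=C]
After op 9 (commit): HEAD=exp@F [exp=F main=C]

Answer: A B C D E F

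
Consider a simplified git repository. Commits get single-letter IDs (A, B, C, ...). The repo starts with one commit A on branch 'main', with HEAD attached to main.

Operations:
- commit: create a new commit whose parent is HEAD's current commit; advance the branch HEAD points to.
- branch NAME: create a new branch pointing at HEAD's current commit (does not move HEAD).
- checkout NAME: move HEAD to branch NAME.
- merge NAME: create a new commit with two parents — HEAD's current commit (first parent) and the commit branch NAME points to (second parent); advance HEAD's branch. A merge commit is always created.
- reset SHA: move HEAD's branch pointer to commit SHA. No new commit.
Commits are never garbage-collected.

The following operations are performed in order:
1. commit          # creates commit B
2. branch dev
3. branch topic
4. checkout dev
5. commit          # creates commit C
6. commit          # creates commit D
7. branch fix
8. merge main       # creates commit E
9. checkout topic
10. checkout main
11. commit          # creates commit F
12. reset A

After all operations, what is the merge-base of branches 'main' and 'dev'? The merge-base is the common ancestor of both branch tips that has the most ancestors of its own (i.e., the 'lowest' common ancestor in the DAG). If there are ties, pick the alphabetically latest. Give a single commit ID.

After op 1 (commit): HEAD=main@B [main=B]
After op 2 (branch): HEAD=main@B [dev=B main=B]
After op 3 (branch): HEAD=main@B [dev=B main=B topic=B]
After op 4 (checkout): HEAD=dev@B [dev=B main=B topic=B]
After op 5 (commit): HEAD=dev@C [dev=C main=B topic=B]
After op 6 (commit): HEAD=dev@D [dev=D main=B topic=B]
After op 7 (branch): HEAD=dev@D [dev=D fix=D main=B topic=B]
After op 8 (merge): HEAD=dev@E [dev=E fix=D main=B topic=B]
After op 9 (checkout): HEAD=topic@B [dev=E fix=D main=B topic=B]
After op 10 (checkout): HEAD=main@B [dev=E fix=D main=B topic=B]
After op 11 (commit): HEAD=main@F [dev=E fix=D main=F topic=B]
After op 12 (reset): HEAD=main@A [dev=E fix=D main=A topic=B]
ancestors(main=A): ['A']
ancestors(dev=E): ['A', 'B', 'C', 'D', 'E']
common: ['A']

Answer: A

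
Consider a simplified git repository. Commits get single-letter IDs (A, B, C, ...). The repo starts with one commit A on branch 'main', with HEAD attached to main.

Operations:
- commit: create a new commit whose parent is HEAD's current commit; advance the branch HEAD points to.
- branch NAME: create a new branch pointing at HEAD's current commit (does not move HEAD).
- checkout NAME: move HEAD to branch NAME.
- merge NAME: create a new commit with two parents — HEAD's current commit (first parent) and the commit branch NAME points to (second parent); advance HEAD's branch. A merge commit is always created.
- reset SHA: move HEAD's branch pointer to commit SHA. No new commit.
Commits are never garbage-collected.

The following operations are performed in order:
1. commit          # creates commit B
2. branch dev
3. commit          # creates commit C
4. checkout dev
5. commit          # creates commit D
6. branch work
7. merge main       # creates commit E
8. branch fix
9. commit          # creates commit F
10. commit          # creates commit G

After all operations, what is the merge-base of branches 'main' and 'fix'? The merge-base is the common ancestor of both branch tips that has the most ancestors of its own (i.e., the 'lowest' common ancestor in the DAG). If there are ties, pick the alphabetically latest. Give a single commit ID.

After op 1 (commit): HEAD=main@B [main=B]
After op 2 (branch): HEAD=main@B [dev=B main=B]
After op 3 (commit): HEAD=main@C [dev=B main=C]
After op 4 (checkout): HEAD=dev@B [dev=B main=C]
After op 5 (commit): HEAD=dev@D [dev=D main=C]
After op 6 (branch): HEAD=dev@D [dev=D main=C work=D]
After op 7 (merge): HEAD=dev@E [dev=E main=C work=D]
After op 8 (branch): HEAD=dev@E [dev=E fix=E main=C work=D]
After op 9 (commit): HEAD=dev@F [dev=F fix=E main=C work=D]
After op 10 (commit): HEAD=dev@G [dev=G fix=E main=C work=D]
ancestors(main=C): ['A', 'B', 'C']
ancestors(fix=E): ['A', 'B', 'C', 'D', 'E']
common: ['A', 'B', 'C']

Answer: C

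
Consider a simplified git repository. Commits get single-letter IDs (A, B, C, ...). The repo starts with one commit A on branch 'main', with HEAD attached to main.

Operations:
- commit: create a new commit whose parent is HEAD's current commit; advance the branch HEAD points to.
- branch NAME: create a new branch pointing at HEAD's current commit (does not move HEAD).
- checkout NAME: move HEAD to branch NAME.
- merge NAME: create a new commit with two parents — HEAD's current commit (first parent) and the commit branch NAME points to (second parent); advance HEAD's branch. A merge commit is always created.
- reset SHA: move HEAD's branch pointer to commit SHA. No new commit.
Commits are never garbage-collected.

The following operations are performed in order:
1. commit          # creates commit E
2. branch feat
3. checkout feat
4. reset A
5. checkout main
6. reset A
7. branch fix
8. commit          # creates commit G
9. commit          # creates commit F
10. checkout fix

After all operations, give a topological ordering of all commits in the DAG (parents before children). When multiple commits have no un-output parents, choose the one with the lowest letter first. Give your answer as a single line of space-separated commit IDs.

Answer: A E G F

Derivation:
After op 1 (commit): HEAD=main@E [main=E]
After op 2 (branch): HEAD=main@E [feat=E main=E]
After op 3 (checkout): HEAD=feat@E [feat=E main=E]
After op 4 (reset): HEAD=feat@A [feat=A main=E]
After op 5 (checkout): HEAD=main@E [feat=A main=E]
After op 6 (reset): HEAD=main@A [feat=A main=A]
After op 7 (branch): HEAD=main@A [feat=A fix=A main=A]
After op 8 (commit): HEAD=main@G [feat=A fix=A main=G]
After op 9 (commit): HEAD=main@F [feat=A fix=A main=F]
After op 10 (checkout): HEAD=fix@A [feat=A fix=A main=F]
commit A: parents=[]
commit E: parents=['A']
commit F: parents=['G']
commit G: parents=['A']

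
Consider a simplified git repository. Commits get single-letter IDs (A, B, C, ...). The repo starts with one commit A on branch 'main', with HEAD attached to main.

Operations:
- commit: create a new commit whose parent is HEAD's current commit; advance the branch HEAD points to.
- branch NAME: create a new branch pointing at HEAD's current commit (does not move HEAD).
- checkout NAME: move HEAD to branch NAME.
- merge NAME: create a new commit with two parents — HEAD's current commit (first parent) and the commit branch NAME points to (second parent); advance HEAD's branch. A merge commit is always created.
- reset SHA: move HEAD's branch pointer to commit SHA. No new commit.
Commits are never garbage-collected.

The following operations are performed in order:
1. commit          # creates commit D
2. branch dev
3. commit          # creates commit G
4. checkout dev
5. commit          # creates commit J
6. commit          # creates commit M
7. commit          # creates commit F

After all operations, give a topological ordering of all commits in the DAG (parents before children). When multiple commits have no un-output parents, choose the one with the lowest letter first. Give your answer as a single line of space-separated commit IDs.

After op 1 (commit): HEAD=main@D [main=D]
After op 2 (branch): HEAD=main@D [dev=D main=D]
After op 3 (commit): HEAD=main@G [dev=D main=G]
After op 4 (checkout): HEAD=dev@D [dev=D main=G]
After op 5 (commit): HEAD=dev@J [dev=J main=G]
After op 6 (commit): HEAD=dev@M [dev=M main=G]
After op 7 (commit): HEAD=dev@F [dev=F main=G]
commit A: parents=[]
commit D: parents=['A']
commit F: parents=['M']
commit G: parents=['D']
commit J: parents=['D']
commit M: parents=['J']

Answer: A D G J M F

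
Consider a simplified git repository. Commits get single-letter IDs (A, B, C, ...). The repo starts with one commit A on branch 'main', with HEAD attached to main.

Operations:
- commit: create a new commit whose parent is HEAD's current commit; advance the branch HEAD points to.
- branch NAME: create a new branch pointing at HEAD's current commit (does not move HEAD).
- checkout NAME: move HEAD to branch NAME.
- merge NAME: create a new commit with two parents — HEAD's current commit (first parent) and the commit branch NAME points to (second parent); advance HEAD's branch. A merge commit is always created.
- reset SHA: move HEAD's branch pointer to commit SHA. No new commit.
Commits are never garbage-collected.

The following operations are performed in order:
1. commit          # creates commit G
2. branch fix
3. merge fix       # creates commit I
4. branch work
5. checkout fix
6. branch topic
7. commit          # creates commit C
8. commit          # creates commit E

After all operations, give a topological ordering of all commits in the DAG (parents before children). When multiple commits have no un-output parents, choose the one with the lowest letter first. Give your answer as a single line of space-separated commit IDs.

After op 1 (commit): HEAD=main@G [main=G]
After op 2 (branch): HEAD=main@G [fix=G main=G]
After op 3 (merge): HEAD=main@I [fix=G main=I]
After op 4 (branch): HEAD=main@I [fix=G main=I work=I]
After op 5 (checkout): HEAD=fix@G [fix=G main=I work=I]
After op 6 (branch): HEAD=fix@G [fix=G main=I topic=G work=I]
After op 7 (commit): HEAD=fix@C [fix=C main=I topic=G work=I]
After op 8 (commit): HEAD=fix@E [fix=E main=I topic=G work=I]
commit A: parents=[]
commit C: parents=['G']
commit E: parents=['C']
commit G: parents=['A']
commit I: parents=['G', 'G']

Answer: A G C E I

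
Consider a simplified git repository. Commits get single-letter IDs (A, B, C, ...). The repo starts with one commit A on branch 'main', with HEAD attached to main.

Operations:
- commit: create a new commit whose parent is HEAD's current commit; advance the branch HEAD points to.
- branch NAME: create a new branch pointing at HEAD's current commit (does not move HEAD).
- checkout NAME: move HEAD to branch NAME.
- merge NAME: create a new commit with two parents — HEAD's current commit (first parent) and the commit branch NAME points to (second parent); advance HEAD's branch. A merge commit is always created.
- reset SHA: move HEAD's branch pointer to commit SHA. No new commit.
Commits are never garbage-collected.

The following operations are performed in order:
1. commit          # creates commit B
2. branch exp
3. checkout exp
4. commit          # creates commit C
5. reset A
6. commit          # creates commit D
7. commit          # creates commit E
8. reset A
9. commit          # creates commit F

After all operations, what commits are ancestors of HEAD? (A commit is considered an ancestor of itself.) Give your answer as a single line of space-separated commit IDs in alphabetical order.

After op 1 (commit): HEAD=main@B [main=B]
After op 2 (branch): HEAD=main@B [exp=B main=B]
After op 3 (checkout): HEAD=exp@B [exp=B main=B]
After op 4 (commit): HEAD=exp@C [exp=C main=B]
After op 5 (reset): HEAD=exp@A [exp=A main=B]
After op 6 (commit): HEAD=exp@D [exp=D main=B]
After op 7 (commit): HEAD=exp@E [exp=E main=B]
After op 8 (reset): HEAD=exp@A [exp=A main=B]
After op 9 (commit): HEAD=exp@F [exp=F main=B]

Answer: A F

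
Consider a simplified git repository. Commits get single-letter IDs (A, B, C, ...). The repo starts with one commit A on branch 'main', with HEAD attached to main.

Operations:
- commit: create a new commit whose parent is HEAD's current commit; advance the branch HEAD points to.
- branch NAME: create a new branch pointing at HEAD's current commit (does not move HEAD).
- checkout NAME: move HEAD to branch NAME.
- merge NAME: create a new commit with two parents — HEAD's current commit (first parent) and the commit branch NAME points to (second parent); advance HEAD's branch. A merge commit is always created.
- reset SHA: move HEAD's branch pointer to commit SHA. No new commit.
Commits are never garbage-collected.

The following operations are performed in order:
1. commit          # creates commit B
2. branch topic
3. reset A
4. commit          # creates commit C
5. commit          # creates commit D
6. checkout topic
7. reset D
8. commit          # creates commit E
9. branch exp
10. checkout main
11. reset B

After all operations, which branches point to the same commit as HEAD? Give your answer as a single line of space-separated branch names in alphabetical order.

After op 1 (commit): HEAD=main@B [main=B]
After op 2 (branch): HEAD=main@B [main=B topic=B]
After op 3 (reset): HEAD=main@A [main=A topic=B]
After op 4 (commit): HEAD=main@C [main=C topic=B]
After op 5 (commit): HEAD=main@D [main=D topic=B]
After op 6 (checkout): HEAD=topic@B [main=D topic=B]
After op 7 (reset): HEAD=topic@D [main=D topic=D]
After op 8 (commit): HEAD=topic@E [main=D topic=E]
After op 9 (branch): HEAD=topic@E [exp=E main=D topic=E]
After op 10 (checkout): HEAD=main@D [exp=E main=D topic=E]
After op 11 (reset): HEAD=main@B [exp=E main=B topic=E]

Answer: main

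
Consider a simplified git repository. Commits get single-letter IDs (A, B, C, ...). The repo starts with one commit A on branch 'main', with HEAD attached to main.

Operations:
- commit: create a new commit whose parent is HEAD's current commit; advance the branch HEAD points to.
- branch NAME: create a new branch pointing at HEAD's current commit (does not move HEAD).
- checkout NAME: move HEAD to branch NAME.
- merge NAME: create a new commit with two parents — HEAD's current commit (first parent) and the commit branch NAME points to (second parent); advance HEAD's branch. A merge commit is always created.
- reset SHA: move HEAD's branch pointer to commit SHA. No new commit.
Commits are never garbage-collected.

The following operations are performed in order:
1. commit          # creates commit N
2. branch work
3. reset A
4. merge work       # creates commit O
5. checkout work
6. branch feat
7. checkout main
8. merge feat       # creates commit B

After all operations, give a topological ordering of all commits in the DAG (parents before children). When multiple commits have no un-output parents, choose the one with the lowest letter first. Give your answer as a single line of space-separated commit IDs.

After op 1 (commit): HEAD=main@N [main=N]
After op 2 (branch): HEAD=main@N [main=N work=N]
After op 3 (reset): HEAD=main@A [main=A work=N]
After op 4 (merge): HEAD=main@O [main=O work=N]
After op 5 (checkout): HEAD=work@N [main=O work=N]
After op 6 (branch): HEAD=work@N [feat=N main=O work=N]
After op 7 (checkout): HEAD=main@O [feat=N main=O work=N]
After op 8 (merge): HEAD=main@B [feat=N main=B work=N]
commit A: parents=[]
commit B: parents=['O', 'N']
commit N: parents=['A']
commit O: parents=['A', 'N']

Answer: A N O B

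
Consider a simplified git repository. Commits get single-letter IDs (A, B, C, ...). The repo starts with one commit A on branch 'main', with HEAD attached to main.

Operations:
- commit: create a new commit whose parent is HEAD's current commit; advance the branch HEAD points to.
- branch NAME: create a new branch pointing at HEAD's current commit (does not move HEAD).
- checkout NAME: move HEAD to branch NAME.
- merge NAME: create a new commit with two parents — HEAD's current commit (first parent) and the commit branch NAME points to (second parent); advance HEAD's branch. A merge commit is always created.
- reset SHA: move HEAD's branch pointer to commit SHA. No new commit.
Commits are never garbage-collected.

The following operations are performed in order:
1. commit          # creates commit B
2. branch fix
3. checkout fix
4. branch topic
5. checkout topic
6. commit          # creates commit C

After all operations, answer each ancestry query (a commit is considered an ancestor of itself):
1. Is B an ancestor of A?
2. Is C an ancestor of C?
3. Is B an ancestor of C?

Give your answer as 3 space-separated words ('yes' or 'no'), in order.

After op 1 (commit): HEAD=main@B [main=B]
After op 2 (branch): HEAD=main@B [fix=B main=B]
After op 3 (checkout): HEAD=fix@B [fix=B main=B]
After op 4 (branch): HEAD=fix@B [fix=B main=B topic=B]
After op 5 (checkout): HEAD=topic@B [fix=B main=B topic=B]
After op 6 (commit): HEAD=topic@C [fix=B main=B topic=C]
ancestors(A) = {A}; B in? no
ancestors(C) = {A,B,C}; C in? yes
ancestors(C) = {A,B,C}; B in? yes

Answer: no yes yes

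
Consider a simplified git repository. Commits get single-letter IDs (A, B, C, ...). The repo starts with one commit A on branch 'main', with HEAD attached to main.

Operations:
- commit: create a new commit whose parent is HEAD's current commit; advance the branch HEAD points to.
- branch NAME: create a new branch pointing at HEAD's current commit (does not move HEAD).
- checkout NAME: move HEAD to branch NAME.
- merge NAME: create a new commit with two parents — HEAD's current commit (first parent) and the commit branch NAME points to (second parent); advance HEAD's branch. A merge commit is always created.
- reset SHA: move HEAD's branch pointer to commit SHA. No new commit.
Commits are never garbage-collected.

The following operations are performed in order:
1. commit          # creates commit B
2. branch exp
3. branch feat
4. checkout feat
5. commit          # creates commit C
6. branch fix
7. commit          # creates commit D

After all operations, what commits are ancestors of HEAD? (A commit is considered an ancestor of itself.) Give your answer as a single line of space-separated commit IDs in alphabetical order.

Answer: A B C D

Derivation:
After op 1 (commit): HEAD=main@B [main=B]
After op 2 (branch): HEAD=main@B [exp=B main=B]
After op 3 (branch): HEAD=main@B [exp=B feat=B main=B]
After op 4 (checkout): HEAD=feat@B [exp=B feat=B main=B]
After op 5 (commit): HEAD=feat@C [exp=B feat=C main=B]
After op 6 (branch): HEAD=feat@C [exp=B feat=C fix=C main=B]
After op 7 (commit): HEAD=feat@D [exp=B feat=D fix=C main=B]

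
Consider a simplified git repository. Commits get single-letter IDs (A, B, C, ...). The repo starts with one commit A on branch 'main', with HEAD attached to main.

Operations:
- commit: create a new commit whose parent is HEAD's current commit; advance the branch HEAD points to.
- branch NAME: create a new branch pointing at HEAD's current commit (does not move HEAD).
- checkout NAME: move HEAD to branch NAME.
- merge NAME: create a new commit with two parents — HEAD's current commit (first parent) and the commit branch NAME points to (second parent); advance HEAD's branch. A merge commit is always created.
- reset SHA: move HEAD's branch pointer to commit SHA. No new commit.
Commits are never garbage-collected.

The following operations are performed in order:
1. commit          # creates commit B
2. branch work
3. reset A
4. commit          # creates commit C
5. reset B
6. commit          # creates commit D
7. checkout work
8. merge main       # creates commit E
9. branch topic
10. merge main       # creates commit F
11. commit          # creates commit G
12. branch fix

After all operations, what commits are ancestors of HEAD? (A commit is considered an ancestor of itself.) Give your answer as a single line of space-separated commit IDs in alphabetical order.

Answer: A B D E F G

Derivation:
After op 1 (commit): HEAD=main@B [main=B]
After op 2 (branch): HEAD=main@B [main=B work=B]
After op 3 (reset): HEAD=main@A [main=A work=B]
After op 4 (commit): HEAD=main@C [main=C work=B]
After op 5 (reset): HEAD=main@B [main=B work=B]
After op 6 (commit): HEAD=main@D [main=D work=B]
After op 7 (checkout): HEAD=work@B [main=D work=B]
After op 8 (merge): HEAD=work@E [main=D work=E]
After op 9 (branch): HEAD=work@E [main=D topic=E work=E]
After op 10 (merge): HEAD=work@F [main=D topic=E work=F]
After op 11 (commit): HEAD=work@G [main=D topic=E work=G]
After op 12 (branch): HEAD=work@G [fix=G main=D topic=E work=G]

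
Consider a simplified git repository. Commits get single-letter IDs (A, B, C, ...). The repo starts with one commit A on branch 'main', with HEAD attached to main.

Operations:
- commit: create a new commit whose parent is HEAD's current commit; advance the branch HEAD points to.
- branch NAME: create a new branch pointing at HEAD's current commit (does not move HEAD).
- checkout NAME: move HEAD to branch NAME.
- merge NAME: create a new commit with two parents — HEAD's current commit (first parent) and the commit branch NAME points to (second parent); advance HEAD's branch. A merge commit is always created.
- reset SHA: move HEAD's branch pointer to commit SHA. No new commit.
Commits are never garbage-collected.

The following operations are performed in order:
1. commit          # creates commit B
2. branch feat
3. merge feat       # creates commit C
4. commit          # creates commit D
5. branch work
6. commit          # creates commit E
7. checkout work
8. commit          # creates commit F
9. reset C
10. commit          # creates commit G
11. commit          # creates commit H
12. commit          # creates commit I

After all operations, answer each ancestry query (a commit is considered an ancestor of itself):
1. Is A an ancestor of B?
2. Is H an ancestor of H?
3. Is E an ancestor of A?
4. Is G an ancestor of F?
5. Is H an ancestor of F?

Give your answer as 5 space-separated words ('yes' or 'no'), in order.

Answer: yes yes no no no

Derivation:
After op 1 (commit): HEAD=main@B [main=B]
After op 2 (branch): HEAD=main@B [feat=B main=B]
After op 3 (merge): HEAD=main@C [feat=B main=C]
After op 4 (commit): HEAD=main@D [feat=B main=D]
After op 5 (branch): HEAD=main@D [feat=B main=D work=D]
After op 6 (commit): HEAD=main@E [feat=B main=E work=D]
After op 7 (checkout): HEAD=work@D [feat=B main=E work=D]
After op 8 (commit): HEAD=work@F [feat=B main=E work=F]
After op 9 (reset): HEAD=work@C [feat=B main=E work=C]
After op 10 (commit): HEAD=work@G [feat=B main=E work=G]
After op 11 (commit): HEAD=work@H [feat=B main=E work=H]
After op 12 (commit): HEAD=work@I [feat=B main=E work=I]
ancestors(B) = {A,B}; A in? yes
ancestors(H) = {A,B,C,G,H}; H in? yes
ancestors(A) = {A}; E in? no
ancestors(F) = {A,B,C,D,F}; G in? no
ancestors(F) = {A,B,C,D,F}; H in? no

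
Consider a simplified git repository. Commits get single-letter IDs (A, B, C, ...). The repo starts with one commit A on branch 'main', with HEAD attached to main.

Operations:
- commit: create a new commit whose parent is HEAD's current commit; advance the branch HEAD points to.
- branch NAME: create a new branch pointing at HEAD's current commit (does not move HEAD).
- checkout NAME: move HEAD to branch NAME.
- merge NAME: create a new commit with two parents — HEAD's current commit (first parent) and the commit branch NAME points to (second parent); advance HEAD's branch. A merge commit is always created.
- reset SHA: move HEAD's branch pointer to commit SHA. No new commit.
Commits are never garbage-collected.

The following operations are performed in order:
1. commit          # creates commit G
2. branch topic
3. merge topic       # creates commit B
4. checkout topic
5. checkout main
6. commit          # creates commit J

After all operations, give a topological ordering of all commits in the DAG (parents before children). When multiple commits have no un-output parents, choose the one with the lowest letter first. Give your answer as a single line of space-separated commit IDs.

Answer: A G B J

Derivation:
After op 1 (commit): HEAD=main@G [main=G]
After op 2 (branch): HEAD=main@G [main=G topic=G]
After op 3 (merge): HEAD=main@B [main=B topic=G]
After op 4 (checkout): HEAD=topic@G [main=B topic=G]
After op 5 (checkout): HEAD=main@B [main=B topic=G]
After op 6 (commit): HEAD=main@J [main=J topic=G]
commit A: parents=[]
commit B: parents=['G', 'G']
commit G: parents=['A']
commit J: parents=['B']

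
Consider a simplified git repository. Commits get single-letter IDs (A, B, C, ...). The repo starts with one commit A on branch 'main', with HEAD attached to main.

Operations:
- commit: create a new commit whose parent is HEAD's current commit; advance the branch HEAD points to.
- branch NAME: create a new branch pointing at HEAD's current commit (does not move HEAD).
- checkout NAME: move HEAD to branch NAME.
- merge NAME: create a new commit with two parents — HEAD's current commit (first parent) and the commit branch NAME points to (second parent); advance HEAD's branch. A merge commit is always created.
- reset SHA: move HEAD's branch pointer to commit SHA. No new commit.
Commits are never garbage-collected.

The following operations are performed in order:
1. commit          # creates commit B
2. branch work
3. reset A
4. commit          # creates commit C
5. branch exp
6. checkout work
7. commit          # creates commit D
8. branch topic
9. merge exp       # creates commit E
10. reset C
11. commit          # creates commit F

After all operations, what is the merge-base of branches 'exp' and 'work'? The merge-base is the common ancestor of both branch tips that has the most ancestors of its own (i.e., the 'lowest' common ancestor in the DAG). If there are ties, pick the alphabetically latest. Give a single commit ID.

Answer: C

Derivation:
After op 1 (commit): HEAD=main@B [main=B]
After op 2 (branch): HEAD=main@B [main=B work=B]
After op 3 (reset): HEAD=main@A [main=A work=B]
After op 4 (commit): HEAD=main@C [main=C work=B]
After op 5 (branch): HEAD=main@C [exp=C main=C work=B]
After op 6 (checkout): HEAD=work@B [exp=C main=C work=B]
After op 7 (commit): HEAD=work@D [exp=C main=C work=D]
After op 8 (branch): HEAD=work@D [exp=C main=C topic=D work=D]
After op 9 (merge): HEAD=work@E [exp=C main=C topic=D work=E]
After op 10 (reset): HEAD=work@C [exp=C main=C topic=D work=C]
After op 11 (commit): HEAD=work@F [exp=C main=C topic=D work=F]
ancestors(exp=C): ['A', 'C']
ancestors(work=F): ['A', 'C', 'F']
common: ['A', 'C']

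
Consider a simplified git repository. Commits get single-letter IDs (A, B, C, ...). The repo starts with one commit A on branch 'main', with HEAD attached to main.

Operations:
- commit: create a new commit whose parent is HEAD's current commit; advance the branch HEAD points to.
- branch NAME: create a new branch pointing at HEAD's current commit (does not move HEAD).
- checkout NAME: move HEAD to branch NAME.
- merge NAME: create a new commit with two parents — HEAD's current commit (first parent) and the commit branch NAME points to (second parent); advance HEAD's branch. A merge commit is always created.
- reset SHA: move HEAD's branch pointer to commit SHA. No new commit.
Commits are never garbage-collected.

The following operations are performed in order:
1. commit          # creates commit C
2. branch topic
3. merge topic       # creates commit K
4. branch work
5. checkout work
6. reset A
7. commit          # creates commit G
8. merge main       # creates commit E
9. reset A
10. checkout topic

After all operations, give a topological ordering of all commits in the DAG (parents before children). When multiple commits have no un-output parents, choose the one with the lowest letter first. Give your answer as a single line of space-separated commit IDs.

Answer: A C G K E

Derivation:
After op 1 (commit): HEAD=main@C [main=C]
After op 2 (branch): HEAD=main@C [main=C topic=C]
After op 3 (merge): HEAD=main@K [main=K topic=C]
After op 4 (branch): HEAD=main@K [main=K topic=C work=K]
After op 5 (checkout): HEAD=work@K [main=K topic=C work=K]
After op 6 (reset): HEAD=work@A [main=K topic=C work=A]
After op 7 (commit): HEAD=work@G [main=K topic=C work=G]
After op 8 (merge): HEAD=work@E [main=K topic=C work=E]
After op 9 (reset): HEAD=work@A [main=K topic=C work=A]
After op 10 (checkout): HEAD=topic@C [main=K topic=C work=A]
commit A: parents=[]
commit C: parents=['A']
commit E: parents=['G', 'K']
commit G: parents=['A']
commit K: parents=['C', 'C']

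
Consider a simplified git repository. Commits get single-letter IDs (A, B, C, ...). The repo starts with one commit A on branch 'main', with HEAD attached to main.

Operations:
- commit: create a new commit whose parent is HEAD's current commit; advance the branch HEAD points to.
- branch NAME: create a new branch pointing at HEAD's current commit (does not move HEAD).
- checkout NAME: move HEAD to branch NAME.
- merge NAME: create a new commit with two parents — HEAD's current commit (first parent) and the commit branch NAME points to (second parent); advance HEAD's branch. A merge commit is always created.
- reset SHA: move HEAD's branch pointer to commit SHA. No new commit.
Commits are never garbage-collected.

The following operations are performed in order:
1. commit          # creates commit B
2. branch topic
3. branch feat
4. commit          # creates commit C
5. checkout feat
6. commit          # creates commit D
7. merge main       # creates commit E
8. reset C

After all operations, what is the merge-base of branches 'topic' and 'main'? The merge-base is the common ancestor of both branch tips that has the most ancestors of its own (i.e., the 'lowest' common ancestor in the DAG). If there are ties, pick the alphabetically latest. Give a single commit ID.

Answer: B

Derivation:
After op 1 (commit): HEAD=main@B [main=B]
After op 2 (branch): HEAD=main@B [main=B topic=B]
After op 3 (branch): HEAD=main@B [feat=B main=B topic=B]
After op 4 (commit): HEAD=main@C [feat=B main=C topic=B]
After op 5 (checkout): HEAD=feat@B [feat=B main=C topic=B]
After op 6 (commit): HEAD=feat@D [feat=D main=C topic=B]
After op 7 (merge): HEAD=feat@E [feat=E main=C topic=B]
After op 8 (reset): HEAD=feat@C [feat=C main=C topic=B]
ancestors(topic=B): ['A', 'B']
ancestors(main=C): ['A', 'B', 'C']
common: ['A', 'B']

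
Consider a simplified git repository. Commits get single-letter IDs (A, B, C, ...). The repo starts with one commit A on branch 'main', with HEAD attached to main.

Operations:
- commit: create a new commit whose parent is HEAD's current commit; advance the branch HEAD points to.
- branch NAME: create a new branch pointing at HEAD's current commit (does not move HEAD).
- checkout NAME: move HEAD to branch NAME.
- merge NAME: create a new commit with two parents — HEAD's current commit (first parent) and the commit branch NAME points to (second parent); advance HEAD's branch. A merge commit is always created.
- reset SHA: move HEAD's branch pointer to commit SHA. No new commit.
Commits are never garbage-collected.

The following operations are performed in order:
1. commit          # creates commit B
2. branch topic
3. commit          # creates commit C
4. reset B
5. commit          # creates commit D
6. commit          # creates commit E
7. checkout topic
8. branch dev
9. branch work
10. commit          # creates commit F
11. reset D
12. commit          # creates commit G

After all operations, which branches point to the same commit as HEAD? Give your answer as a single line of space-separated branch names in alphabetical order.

Answer: topic

Derivation:
After op 1 (commit): HEAD=main@B [main=B]
After op 2 (branch): HEAD=main@B [main=B topic=B]
After op 3 (commit): HEAD=main@C [main=C topic=B]
After op 4 (reset): HEAD=main@B [main=B topic=B]
After op 5 (commit): HEAD=main@D [main=D topic=B]
After op 6 (commit): HEAD=main@E [main=E topic=B]
After op 7 (checkout): HEAD=topic@B [main=E topic=B]
After op 8 (branch): HEAD=topic@B [dev=B main=E topic=B]
After op 9 (branch): HEAD=topic@B [dev=B main=E topic=B work=B]
After op 10 (commit): HEAD=topic@F [dev=B main=E topic=F work=B]
After op 11 (reset): HEAD=topic@D [dev=B main=E topic=D work=B]
After op 12 (commit): HEAD=topic@G [dev=B main=E topic=G work=B]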